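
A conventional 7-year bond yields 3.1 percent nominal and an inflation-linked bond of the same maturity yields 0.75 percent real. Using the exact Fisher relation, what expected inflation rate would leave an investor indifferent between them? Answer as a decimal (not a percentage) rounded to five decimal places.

0.02333

(1 + π) = (1 + i)/(1 + r) = 1.03100 / 1.00750 = 1.0233251
Break-even inflation = 1.0233251 − 1 → 0.02333.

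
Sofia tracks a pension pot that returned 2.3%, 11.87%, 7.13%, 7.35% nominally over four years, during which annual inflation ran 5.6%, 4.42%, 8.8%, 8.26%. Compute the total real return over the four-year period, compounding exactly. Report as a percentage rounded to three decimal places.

Nominal growth factor = 1.0230 × 1.1187 × 1.0713 × 1.0735 = 1.316141
Price-level growth factor = 1.0560 × 1.0442 × 1.0880 × 1.0826 = 1.298807
Real growth factor = 1.316141 / 1.298807 = 1.013346
Total real return = 1.013346 − 1 → 1.335%.

1.335%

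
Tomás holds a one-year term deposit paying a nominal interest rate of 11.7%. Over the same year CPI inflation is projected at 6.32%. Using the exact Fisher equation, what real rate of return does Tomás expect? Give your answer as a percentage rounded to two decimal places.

5.06%

By the Fisher equation, 1 + r = (1 + i)/(1 + π).
1 + r = 1.11700 / 1.06320 = 1.050602
r = 1.050602 − 1 = 5.0602%, i.e. 5.06%.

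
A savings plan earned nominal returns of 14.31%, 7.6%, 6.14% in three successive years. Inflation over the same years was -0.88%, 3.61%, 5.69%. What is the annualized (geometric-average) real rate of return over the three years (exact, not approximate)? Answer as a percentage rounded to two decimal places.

Compound the nominal returns: 1.1431 × 1.0760 × 1.0614 = 1.30549610.
Compound inflation: 0.9912 × 1.0361 × 1.0569 = 1.08541761.
Deflate: 1.30549610 / 1.08541761 = 1.20275927.
Annualized real rate = 1.20275927^(1/3) − 1 = 6.3472% → 6.35%.

6.35%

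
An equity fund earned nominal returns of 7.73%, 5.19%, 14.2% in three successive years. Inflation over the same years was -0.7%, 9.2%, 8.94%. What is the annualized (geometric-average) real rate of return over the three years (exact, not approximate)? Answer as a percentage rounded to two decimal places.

Compound the nominal returns: 1.0773 × 1.0519 × 1.1420 = 1.29412796.
Compound inflation: 0.9930 × 1.0920 × 1.0894 = 1.18129743.
Deflate: 1.29412796 / 1.18129743 = 1.09551407.
Annualized real rate = 1.09551407^(1/3) − 1 = 3.0875% → 3.09%.

3.09%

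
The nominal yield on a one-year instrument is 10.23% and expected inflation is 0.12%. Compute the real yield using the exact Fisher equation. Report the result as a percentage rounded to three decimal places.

10.098%

1 + r = 1.10230 / 1.00120 = 1.100979
r = 1.100979 − 1 = 10.0979%, i.e. 10.098%.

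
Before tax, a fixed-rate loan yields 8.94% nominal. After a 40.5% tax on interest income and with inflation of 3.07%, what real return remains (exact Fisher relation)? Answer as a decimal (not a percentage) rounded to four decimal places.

After-tax nominal return = 8.94% × (1 − 0.405) = 5.3193%.
1 + r = 1.053193 / 1.03070 = 1.021823
After-tax real rate = 1.021823 − 1 → 0.0218.

0.0218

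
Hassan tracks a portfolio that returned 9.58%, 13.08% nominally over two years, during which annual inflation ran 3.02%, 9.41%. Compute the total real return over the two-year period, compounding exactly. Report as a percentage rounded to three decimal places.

9.936%

Nominal growth factor = 1.0958 × 1.1308 = 1.239131
Price-level growth factor = 1.0302 × 1.0941 = 1.127142
Real growth factor = 1.239131 / 1.127142 = 1.099356
Total real return = 1.099356 − 1 → 9.936%.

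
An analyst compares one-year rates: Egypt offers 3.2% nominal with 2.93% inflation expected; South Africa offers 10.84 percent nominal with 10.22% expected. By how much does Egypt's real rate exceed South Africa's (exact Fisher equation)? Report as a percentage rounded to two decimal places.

-0.30%

Egypt: (1 + 0.0320)/(1 + 0.0293) − 1 = 0.2623%
South Africa: (1 + 0.1084)/(1 + 0.1022) − 1 = 0.5625%
Differential = 0.2623% − 0.5625% = -0.3002% → -0.30%.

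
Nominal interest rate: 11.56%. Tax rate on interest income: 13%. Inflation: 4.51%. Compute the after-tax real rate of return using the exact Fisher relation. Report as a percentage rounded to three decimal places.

After-tax nominal return = 11.56% × (1 − 0.13) = 10.0572%.
1 + r = 1.100572 / 1.04510 = 1.053078
After-tax real rate = 1.053078 − 1 → 5.308%.

5.308%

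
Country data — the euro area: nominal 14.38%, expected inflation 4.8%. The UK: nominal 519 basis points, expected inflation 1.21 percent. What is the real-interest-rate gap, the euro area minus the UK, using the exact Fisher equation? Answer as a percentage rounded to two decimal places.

5.21%

The euro area: (1 + 0.1438)/(1 + 0.0480) − 1 = 9.1412%
The UK: (1 + 0.0519)/(1 + 0.0121) − 1 = 3.9324%
Differential = 9.1412% − 3.9324% = 5.2088% → 5.21%.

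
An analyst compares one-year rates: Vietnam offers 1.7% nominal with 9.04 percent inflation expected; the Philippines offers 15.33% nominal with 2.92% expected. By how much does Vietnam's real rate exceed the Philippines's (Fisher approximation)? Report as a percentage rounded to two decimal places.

Vietnam: 1.7% − 9.04% = -7.340%
The Philippines: 15.33% − 2.92% = 12.410%
Differential = -19.750% → -19.75%.

-19.75%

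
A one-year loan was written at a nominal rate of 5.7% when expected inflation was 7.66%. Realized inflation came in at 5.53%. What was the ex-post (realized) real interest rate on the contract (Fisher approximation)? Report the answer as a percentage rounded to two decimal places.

Ex-post: 5.7% − 5.53% = 0.170%
So the realized real rate is 0.17%.

0.17%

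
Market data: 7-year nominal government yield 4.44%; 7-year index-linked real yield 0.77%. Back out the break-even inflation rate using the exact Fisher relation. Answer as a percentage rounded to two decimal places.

(1 + π) = (1 + i)/(1 + r) = 1.04440 / 1.00770 = 1.036420
Break-even inflation = 1.036420 − 1 → 3.64%.

3.64%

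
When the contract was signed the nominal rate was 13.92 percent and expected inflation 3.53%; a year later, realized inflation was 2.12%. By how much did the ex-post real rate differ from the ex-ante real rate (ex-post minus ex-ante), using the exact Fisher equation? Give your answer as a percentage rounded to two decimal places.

1.52%

Ex-ante: (1 + 0.1392)/(1 + 0.0353) − 1 = 10.0357%
Ex-post: (1 + 0.1392)/(1 + 0.0212) − 1 = 11.5550%
Difference (ex-post − ex-ante) = 1.5193% → 1.52%.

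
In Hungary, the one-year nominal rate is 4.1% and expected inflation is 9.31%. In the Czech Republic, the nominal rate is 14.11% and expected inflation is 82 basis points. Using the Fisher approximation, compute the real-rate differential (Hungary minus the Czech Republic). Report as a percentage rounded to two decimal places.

-18.50%

Hungary: 4.1% − 9.31% = -5.210%
The Czech Republic: 14.11% − 0.82% = 13.290%
Differential = -18.500% → -18.50%.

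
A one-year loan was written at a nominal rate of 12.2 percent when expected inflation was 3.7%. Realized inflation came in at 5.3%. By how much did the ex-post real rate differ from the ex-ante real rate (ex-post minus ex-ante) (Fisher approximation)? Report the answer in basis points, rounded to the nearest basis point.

Ex-ante: 12.2% − 3.7% = 8.500%
Ex-post: 12.2% − 5.3% = 6.900%
Difference (ex-post − ex-ante) = -1.6000% → -160 basis points.

-160 basis points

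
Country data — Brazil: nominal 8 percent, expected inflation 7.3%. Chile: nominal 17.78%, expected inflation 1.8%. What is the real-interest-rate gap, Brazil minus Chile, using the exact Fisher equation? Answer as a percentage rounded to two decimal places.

-15.05%

Brazil: (1 + 0.0800)/(1 + 0.0730) − 1 = 0.6524%
Chile: (1 + 0.1778)/(1 + 0.0180) − 1 = 15.6974%
Differential = 0.6524% − 15.6974% = -15.0451% → -15.05%.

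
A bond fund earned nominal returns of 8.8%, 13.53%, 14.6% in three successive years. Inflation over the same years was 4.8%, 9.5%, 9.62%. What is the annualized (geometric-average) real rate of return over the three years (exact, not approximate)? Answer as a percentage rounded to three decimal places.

Compound the nominal returns: 1.0880 × 1.1353 × 1.1460 = 1.41554653.
Compound inflation: 1.0480 × 1.0950 × 1.0962 = 1.25795527.
Deflate: 1.41554653 / 1.25795527 = 1.12527573.
Annualized real rate = 1.12527573^(1/3) − 1 = 4.0127% → 4.013%.

4.013%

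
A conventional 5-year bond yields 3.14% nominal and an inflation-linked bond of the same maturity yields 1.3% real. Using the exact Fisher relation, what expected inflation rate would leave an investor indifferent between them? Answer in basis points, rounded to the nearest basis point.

(1 + π) = (1 + i)/(1 + r) = 1.03140 / 1.01300 = 1.018164
Break-even inflation = 1.018164 − 1 → 182 basis points.

182 basis points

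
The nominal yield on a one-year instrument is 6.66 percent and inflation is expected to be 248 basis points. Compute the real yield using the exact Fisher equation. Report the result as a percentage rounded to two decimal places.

By the Fisher relation, 1 + r = (1 + i)/(1 + π).
1 + r = 1.06660 / 1.02480 = 1.040788
r = 1.040788 − 1 = 4.0788%, i.e. 4.08%.

4.08%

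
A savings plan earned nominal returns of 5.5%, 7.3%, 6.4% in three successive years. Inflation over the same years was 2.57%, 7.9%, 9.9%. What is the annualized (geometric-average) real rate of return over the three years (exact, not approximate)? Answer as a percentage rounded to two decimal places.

Nominal growth factor = 1.0550 × 1.0730 × 1.0640 = 1.20446396
Price-level growth factor = 1.0257 × 1.0790 × 1.0990 = 1.21629660
Real growth factor = 1.20446396 / 1.21629660 = 0.99027158
Annualized real rate = 0.99027158^(1/3) − 1 = -0.3253% → -0.33%.

-0.33%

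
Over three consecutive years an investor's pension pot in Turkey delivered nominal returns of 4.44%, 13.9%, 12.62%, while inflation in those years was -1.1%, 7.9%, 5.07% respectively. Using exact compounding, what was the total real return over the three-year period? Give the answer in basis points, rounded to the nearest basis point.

1948 basis points

Compound the nominal returns: 1.0444 × 1.1390 × 1.1262 = 1.339696.
Compound inflation: 0.9890 × 1.0790 × 1.0507 = 1.121235.
Deflate: 1.339696 / 1.121235 = 1.194840.
Total real return = 1.194840 − 1 → 1948 basis points.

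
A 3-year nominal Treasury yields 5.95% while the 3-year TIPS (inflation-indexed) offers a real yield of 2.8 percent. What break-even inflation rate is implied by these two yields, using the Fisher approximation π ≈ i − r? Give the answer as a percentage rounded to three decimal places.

3.150%

π ≈ i − r = 5.95% − 2.8% → 3.150%.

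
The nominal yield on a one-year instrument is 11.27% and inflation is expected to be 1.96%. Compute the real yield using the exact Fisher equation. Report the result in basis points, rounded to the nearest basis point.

1 + r = 1.11270 / 1.01960 = 1.091310
r = 1.091310 − 1 = 9.1310%, i.e. 913 basis points.

913 basis points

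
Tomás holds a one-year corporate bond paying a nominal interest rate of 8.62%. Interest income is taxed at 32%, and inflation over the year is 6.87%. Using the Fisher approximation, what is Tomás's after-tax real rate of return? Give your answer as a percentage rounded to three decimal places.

After-tax nominal return = 8.62% × (1 − 0.32) = 5.8616%.
r ≈ 5.8616% − 6.87% → -1.008%.

-1.008%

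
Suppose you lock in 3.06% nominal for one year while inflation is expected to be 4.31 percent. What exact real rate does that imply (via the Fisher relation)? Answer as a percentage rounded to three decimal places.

-1.198%

By the Fisher relation, 1 + r = (1 + i)/(1 + π).
1 + r = 1.03060 / 1.04310 = 0.988016
r = 0.988016 − 1 = -1.1984%, i.e. -1.198%.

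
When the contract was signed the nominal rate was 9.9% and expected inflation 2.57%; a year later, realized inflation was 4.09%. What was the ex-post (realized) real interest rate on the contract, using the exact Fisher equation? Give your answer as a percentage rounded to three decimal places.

5.582%

Ex-post: (1 + 0.0990)/(1 + 0.0409) − 1 = 5.5817%
So the realized real rate is 5.582%.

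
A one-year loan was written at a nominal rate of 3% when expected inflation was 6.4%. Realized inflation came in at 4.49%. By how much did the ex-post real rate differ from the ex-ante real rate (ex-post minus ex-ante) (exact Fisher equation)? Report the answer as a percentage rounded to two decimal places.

Ex-ante: (1 + 0.0300)/(1 + 0.0640) − 1 = -3.1955%
Ex-post: (1 + 0.0300)/(1 + 0.0449) − 1 = -1.4260%
Difference (ex-post − ex-ante) = 1.7695% → 1.77%.

1.77%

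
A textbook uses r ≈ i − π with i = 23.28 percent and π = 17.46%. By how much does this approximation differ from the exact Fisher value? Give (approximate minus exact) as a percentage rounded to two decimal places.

0.87%

Approximate: r ≈ 23.280% − 17.460% = 5.8200%
Exact: (1 + 0.2328)/(1 + 0.1746) − 1 = 4.9549%
Error = 5.8200% − 4.9549% = 0.8651% → 0.87%.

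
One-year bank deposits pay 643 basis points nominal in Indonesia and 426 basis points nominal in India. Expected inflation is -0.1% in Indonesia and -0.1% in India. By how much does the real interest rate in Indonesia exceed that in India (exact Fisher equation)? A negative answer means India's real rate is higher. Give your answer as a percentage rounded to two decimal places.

2.17%

Indonesia: (1 + 0.0643)/(1 − 0.0010) − 1 = 6.5365%
India: (1 + 0.0426)/(1 − 0.0010) − 1 = 4.3644%
Differential = 6.5365% − 4.3644% = 2.1722% → 2.17%.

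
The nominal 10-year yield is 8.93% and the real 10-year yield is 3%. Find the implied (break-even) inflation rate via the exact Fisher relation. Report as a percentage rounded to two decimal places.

(1 + π) = (1 + i)/(1 + r) = 1.08930 / 1.03000 = 1.057573
Break-even inflation = 1.057573 − 1 → 5.76%.

5.76%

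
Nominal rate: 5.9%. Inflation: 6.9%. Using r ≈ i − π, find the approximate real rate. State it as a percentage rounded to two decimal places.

-1.00%

r ≈ i − π = 5.9% − 6.9% = -1.00%.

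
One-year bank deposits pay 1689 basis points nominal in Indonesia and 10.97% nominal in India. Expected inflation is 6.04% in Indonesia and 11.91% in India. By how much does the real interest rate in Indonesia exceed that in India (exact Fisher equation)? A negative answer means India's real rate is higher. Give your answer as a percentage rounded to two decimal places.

Indonesia: (1 + 0.1689)/(1 + 0.0604) − 1 = 10.2320%
India: (1 + 0.1097)/(1 + 0.1191) − 1 = -0.8400%
Differential = 10.2320% − (-0.8400%) = 11.0719% → 11.07%.

11.07%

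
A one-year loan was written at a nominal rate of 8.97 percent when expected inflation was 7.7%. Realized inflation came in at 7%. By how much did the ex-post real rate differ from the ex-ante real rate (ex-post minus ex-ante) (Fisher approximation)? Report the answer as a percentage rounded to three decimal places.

Ex-ante: 8.97% − 7.7% = 1.270%
Ex-post: 8.97% − 7% = 1.970%
Difference (ex-post − ex-ante) = 0.7000% → 0.700%.

0.700%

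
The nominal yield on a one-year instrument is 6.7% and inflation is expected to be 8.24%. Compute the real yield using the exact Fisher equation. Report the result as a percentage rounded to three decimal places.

By the Fisher relation, 1 + r = (1 + i)/(1 + π).
1 + r = 1.06700 / 1.08240 = 0.985772
r = 0.985772 − 1 = -1.4228%, i.e. -1.423%.

-1.423%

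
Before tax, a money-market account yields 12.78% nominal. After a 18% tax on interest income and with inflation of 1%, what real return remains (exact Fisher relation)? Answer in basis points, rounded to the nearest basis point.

939 basis points

After-tax nominal return = 12.78% × (1 − 0.18) = 10.4796%.
1 + r = 1.104796 / 1.01000 = 1.093857
After-tax real rate = 1.093857 − 1 → 939 basis points.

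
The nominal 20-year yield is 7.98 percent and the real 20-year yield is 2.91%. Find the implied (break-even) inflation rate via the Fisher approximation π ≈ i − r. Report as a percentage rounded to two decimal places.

5.07%

π ≈ i − r = 7.98% − 2.91% → 5.07%.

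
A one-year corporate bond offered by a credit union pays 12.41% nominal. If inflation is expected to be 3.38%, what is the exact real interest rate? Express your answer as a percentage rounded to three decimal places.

8.735%

By the Fisher equation, 1 + r = (1 + i)/(1 + π).
1 + r = 1.12410 / 1.03380 = 1.087348
r = 1.087348 − 1 = 8.7348%, i.e. 8.735%.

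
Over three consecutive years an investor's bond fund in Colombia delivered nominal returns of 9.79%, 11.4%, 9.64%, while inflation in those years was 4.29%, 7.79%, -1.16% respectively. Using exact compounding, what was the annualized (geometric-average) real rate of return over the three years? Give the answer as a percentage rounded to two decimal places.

Nominal growth factor = 1.0979 × 1.1140 × 1.0964 = 1.34096364
Price-level growth factor = 1.0429 × 1.0779 × 0.9884 = 1.11110186
Real growth factor = 1.34096364 / 1.11110186 = 1.20687732
Annualized real rate = 1.20687732^(1/3) − 1 = 6.4685% → 6.47%.

6.47%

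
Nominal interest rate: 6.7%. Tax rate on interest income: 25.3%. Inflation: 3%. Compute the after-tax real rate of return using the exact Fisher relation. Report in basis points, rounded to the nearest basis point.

After-tax nominal return = 6.7% × (1 − 0.253) = 5.0049%.
1 + r = 1.050049 / 1.03000 = 1.019465
After-tax real rate = 1.019465 − 1 → 195 basis points.

195 basis points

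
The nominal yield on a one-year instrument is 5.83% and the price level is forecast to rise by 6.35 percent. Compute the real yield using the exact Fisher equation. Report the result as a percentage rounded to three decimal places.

By the Fisher identity, 1 + r = (1 + i)/(1 + π).
1 + r = 1.05830 / 1.06350 = 0.995110
r = 0.995110 − 1 = -0.4890%, i.e. -0.489%.

-0.489%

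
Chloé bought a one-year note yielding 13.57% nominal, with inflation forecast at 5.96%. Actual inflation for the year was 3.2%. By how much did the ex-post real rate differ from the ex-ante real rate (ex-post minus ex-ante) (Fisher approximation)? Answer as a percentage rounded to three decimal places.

2.760%

Ex-ante: 13.57% − 5.96% = 7.610%
Ex-post: 13.57% − 3.2% = 10.370%
Difference (ex-post − ex-ante) = 2.7600% → 2.760%.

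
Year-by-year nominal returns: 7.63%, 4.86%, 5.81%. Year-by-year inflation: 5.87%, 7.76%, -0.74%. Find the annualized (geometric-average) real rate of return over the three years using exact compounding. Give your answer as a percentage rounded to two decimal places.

Compound the nominal returns: 1.0763 × 1.0486 × 1.0581 = 1.19418032.
Compound inflation: 1.0587 × 1.0776 × 0.9926 = 1.13241279.
Deflate: 1.19418032 / 1.13241279 = 1.05454506.
Annualized real rate = 1.05454506^(1/3) − 1 = 1.7861% → 1.79%.

1.79%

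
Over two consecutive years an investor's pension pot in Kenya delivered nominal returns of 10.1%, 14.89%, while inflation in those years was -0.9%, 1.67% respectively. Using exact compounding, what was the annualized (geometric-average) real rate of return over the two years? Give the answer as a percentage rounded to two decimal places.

Compound the nominal returns: 1.1010 × 1.1489 = 1.26493890.
Compound inflation: 0.9910 × 1.0167 = 1.00754970.
Deflate: 1.26493890 / 1.00754970 = 1.25546055.
Annualized real rate = 1.25546055^(1/2) − 1 = 12.0473% → 12.05%.

12.05%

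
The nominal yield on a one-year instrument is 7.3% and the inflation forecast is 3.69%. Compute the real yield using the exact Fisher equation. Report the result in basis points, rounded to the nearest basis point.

1 + r = 1.07300 / 1.03690 = 1.034815
r = 1.034815 − 1 = 3.4815%, i.e. 348 basis points.

348 basis points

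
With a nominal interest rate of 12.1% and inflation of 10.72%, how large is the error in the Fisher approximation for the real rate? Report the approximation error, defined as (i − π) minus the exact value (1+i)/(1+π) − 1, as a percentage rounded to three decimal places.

Approximate: r ≈ 12.100% − 10.720% = 1.3800%
Exact: (1 + 0.1210)/(1 + 0.1072) − 1 = 1.2464%
Error = 1.3800% − 1.2464% = 0.1336% → 0.134%.

0.134%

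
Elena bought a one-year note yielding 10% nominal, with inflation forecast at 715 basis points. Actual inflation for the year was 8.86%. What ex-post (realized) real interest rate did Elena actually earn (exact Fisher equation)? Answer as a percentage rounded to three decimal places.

Ex-post: (1 + 0.1000)/(1 + 0.0886) − 1 = 1.0472%
So the realized real rate is 1.047%.

1.047%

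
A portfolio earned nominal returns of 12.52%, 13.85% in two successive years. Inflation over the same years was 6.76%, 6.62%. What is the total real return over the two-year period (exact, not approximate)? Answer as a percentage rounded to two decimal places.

12.54%

Nominal growth factor = 1.1252 × 1.1385 = 1.281040
Price-level growth factor = 1.0676 × 1.0662 = 1.138275
Real growth factor = 1.281040 / 1.138275 = 1.125422
Total real return = 1.125422 − 1 → 12.54%.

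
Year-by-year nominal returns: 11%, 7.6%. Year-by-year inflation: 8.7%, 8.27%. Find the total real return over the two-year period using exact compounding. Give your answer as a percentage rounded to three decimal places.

Nominal growth factor = 1.1100 × 1.0760 = 1.194360
Price-level growth factor = 1.0870 × 1.0827 = 1.176895
Real growth factor = 1.194360 / 1.176895 = 1.014840
Total real return = 1.014840 − 1 → 1.484%.

1.484%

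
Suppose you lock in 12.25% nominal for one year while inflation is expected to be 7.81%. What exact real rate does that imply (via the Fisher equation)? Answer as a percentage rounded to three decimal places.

4.118%

1 + r = 1.12250 / 1.07810 = 1.041184
r = 1.041184 − 1 = 4.1184%, i.e. 4.118%.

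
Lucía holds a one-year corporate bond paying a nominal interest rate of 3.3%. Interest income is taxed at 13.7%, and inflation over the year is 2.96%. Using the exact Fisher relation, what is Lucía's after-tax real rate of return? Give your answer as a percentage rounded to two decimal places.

After-tax nominal return = 3.3% × (1 − 0.137) = 2.8479%.
1 + r = 1.028479 / 1.02960 = 0.998911
After-tax real rate = 0.998911 − 1 → -0.11%.

-0.11%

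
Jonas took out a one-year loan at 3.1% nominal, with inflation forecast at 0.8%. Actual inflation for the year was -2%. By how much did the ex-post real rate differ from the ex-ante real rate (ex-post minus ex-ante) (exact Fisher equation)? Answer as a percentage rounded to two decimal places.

Ex-ante: (1 + 0.0310)/(1 + 0.0080) − 1 = 2.2817%
Ex-post: (1 + 0.0310)/(1 − 0.0200) − 1 = 5.2041%
Difference (ex-post − ex-ante) = 2.9223% → 2.92%.

2.92%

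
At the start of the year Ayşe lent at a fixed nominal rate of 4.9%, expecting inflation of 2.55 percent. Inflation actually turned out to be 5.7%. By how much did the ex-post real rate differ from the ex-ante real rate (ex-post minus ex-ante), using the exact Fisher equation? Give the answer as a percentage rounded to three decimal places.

-3.048%

Ex-ante: (1 + 0.0490)/(1 + 0.0255) − 1 = 2.2916%
Ex-post: (1 + 0.0490)/(1 + 0.0570) − 1 = -0.7569%
Difference (ex-post − ex-ante) = -3.0484% → -3.048%.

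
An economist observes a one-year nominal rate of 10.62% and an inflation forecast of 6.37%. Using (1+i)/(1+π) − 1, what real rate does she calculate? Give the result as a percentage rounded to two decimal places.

By the Fisher equation, 1 + r = (1 + i)/(1 + π).
1 + r = 1.10620 / 1.06370 = 1.039955
r = 1.039955 − 1 = 3.9955%, i.e. 4.00%.

4.00%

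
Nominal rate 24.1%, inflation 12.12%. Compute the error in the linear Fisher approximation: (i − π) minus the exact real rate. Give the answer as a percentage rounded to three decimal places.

1.295%

Approximate: r ≈ 24.100% − 12.120% = 11.9800%
Exact: (1 + 0.2410)/(1 + 0.1212) − 1 = 10.6850%
Error = 11.9800% − 10.6850% = 1.2950% → 1.295%.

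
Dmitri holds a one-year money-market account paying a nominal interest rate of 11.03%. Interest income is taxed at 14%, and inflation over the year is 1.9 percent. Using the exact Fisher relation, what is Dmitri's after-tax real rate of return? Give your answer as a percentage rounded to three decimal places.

After-tax nominal return = 11.03% × (1 − 0.14) = 9.4858%.
1 + r = 1.094858 / 1.01900 = 1.074444
After-tax real rate = 1.074444 − 1 → 7.444%.

7.444%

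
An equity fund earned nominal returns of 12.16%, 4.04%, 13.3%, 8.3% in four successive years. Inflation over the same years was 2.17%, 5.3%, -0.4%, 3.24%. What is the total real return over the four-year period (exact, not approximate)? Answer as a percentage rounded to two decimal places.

29.43%

Compound the nominal returns: 1.1216 × 1.0404 × 1.1330 × 1.0830 = 1.431847.
Compound inflation: 1.0217 × 1.0530 × 0.9960 × 1.0324 = 1.106265.
Deflate: 1.431847 / 1.106265 = 1.294308.
Total real return = 1.294308 − 1 → 29.43%.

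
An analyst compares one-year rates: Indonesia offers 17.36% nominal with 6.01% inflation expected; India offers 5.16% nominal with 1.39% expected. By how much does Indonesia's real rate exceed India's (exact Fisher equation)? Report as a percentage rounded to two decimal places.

6.99%

Indonesia: (1 + 0.1736)/(1 + 0.0601) − 1 = 10.7065%
India: (1 + 0.0516)/(1 + 0.0139) − 1 = 3.7183%
Differential = 10.7065% − 3.7183% = 6.9882% → 6.99%.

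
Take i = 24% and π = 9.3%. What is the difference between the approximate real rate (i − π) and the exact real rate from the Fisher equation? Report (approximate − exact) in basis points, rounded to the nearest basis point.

Approximate: r ≈ 24.000% − 9.300% = 14.7000%
Exact: (1 + 0.2400)/(1 + 0.0930) − 1 = 13.4492%
Error = 14.7000% − 13.4492% = 1.2508% → 125 basis points.

125 basis points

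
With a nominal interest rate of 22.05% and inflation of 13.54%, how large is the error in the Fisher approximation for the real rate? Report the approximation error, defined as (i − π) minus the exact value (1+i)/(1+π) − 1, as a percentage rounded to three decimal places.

Approximate: r ≈ 22.050% − 13.540% = 8.5100%
Exact: (1 + 0.2205)/(1 + 0.1354) − 1 = 7.4952%
Error = 8.5100% − 7.4952% = 1.0148% → 1.015%.

1.015%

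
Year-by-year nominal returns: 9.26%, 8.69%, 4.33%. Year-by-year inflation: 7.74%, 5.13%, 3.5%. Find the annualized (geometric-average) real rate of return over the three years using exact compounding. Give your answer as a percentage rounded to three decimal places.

Compound the nominal returns: 1.0926 × 1.0869 × 1.0433 = 1.23896772.
Compound inflation: 1.0774 × 1.0513 × 1.0350 = 1.17231409.
Deflate: 1.23896772 / 1.17231409 = 1.05685646.
Annualized real rate = 1.05685646^(1/3) − 1 = 1.8604% → 1.860%.

1.860%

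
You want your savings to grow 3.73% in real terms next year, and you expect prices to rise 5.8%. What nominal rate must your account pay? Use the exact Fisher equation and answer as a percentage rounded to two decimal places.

9.75%

(1 + i) = (1 + r)(1 + π) = 1.03730 × 1.05800 = 1.0974634
i = 1.0974634 − 1, so the required nominal rate is 9.75%.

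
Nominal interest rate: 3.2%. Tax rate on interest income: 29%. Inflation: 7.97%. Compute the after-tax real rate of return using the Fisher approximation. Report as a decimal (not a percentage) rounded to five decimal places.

-0.05698

After-tax nominal return = 3.2% × (1 − 0.29) = 2.2720%.
r ≈ 2.2720% − 7.97% → -0.05698.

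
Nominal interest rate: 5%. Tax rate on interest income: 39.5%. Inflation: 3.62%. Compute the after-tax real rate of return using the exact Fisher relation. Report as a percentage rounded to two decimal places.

After-tax nominal return = 5% × (1 − 0.395) = 3.0250%.
1 + r = 1.03025 / 1.03620 = 0.994258
After-tax real rate = 0.994258 − 1 → -0.57%.

-0.57%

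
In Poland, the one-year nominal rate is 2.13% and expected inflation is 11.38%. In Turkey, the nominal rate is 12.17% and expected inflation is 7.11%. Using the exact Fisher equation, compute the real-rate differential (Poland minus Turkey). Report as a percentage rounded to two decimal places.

Poland: (1 + 0.0213)/(1 + 0.1138) − 1 = -8.3049%
Turkey: (1 + 0.1217)/(1 + 0.0711) − 1 = 4.7241%
Differential = -8.3049% − 4.7241% = -13.0290% → -13.03%.

-13.03%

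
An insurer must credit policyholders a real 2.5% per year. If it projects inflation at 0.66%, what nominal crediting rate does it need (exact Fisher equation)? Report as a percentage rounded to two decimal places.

3.18%

(1 + i) = (1 + r)(1 + π) = 1.02500 × 1.00660 = 1.031765
i = 1.031765 − 1, so the required nominal rate is 3.18%.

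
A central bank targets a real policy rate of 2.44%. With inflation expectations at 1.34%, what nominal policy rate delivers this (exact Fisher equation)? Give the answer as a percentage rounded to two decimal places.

3.81%

(1 + i) = (1 + r)(1 + π) = 1.02440 × 1.01340 = 1.03812696
i = 1.03812696 − 1, so the required nominal rate is 3.81%.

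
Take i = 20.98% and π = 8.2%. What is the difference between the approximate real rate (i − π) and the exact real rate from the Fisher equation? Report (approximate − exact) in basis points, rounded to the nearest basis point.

97 basis points

Approximate: r ≈ 20.980% − 8.200% = 12.7800%
Exact: (1 + 0.2098)/(1 + 0.0820) − 1 = 11.8115%
Error = 12.7800% − 11.8115% = 0.9685% → 97 basis points.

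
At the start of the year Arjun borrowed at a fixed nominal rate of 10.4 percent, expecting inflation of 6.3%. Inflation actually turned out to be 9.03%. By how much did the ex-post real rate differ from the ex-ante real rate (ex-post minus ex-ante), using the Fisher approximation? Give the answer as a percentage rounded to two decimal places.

-2.73%

Ex-ante: 10.4% − 6.3% = 4.100%
Ex-post: 10.4% − 9.03% = 1.370%
Difference (ex-post − ex-ante) = -2.7300% → -2.73%.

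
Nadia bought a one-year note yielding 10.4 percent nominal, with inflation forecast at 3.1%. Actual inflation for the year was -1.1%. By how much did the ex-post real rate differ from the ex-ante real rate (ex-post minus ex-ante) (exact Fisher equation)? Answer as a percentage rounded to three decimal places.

4.547%

Ex-ante: (1 + 0.1040)/(1 + 0.0310) − 1 = 7.0805%
Ex-post: (1 + 0.1040)/(1 − 0.0110) − 1 = 11.6279%
Difference (ex-post − ex-ante) = 4.5474% → 4.547%.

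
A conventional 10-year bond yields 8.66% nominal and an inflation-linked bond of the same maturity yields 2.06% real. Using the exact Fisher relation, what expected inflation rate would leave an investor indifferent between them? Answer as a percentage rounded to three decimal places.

(1 + π) = (1 + i)/(1 + r) = 1.08660 / 1.02060 = 1.064668
Break-even inflation = 1.064668 − 1 → 6.467%.

6.467%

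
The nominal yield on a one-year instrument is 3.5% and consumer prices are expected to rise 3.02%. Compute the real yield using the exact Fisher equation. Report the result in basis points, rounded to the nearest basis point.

47 basis points

By the Fisher equation, 1 + r = (1 + i)/(1 + π).
1 + r = 1.03500 / 1.03020 = 1.004659
r = 1.004659 − 1 = 0.4659%, i.e. 47 basis points.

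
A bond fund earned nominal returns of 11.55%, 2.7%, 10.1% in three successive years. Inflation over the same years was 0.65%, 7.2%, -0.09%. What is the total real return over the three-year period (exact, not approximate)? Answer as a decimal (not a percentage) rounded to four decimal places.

Nominal growth factor = 1.1155 × 1.0270 × 1.1010 = 1.261326
Price-level growth factor = 1.0065 × 1.0720 × 0.9991 = 1.077997
Real growth factor = 1.261326 / 1.077997 = 1.170065
Total real return = 1.170065 − 1 → 0.1701.

0.1701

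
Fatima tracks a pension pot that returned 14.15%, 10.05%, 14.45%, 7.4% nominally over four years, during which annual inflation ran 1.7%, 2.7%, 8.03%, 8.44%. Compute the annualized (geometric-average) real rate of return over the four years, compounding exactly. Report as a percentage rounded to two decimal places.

5.99%

Compound the nominal returns: 1.1415 × 1.1005 × 1.1445 × 1.0740 = 1.54413775.
Compound inflation: 1.0170 × 1.0270 × 1.0803 × 1.0844 = 1.22356003.
Deflate: 1.54413775 / 1.22356003 = 1.26200408.
Annualized real rate = 1.26200408^(1/4) − 1 = 5.9901% → 5.99%.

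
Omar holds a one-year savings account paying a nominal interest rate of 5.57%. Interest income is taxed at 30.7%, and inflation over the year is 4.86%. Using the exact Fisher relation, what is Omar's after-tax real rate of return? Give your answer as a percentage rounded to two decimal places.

-0.95%

After-tax nominal return = 5.57% × (1 − 0.307) = 3.86001%.
1 + r = 1.0386001 / 1.04860 = 0.990464
After-tax real rate = 0.990464 − 1 → -0.95%.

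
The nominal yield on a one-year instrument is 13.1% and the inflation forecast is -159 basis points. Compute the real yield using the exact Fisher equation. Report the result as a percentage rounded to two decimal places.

14.93%

By the Fisher relation, 1 + r = (1 + i)/(1 + π).
1 + r = 1.13100 / 0.98410 = 1.149273
r = 1.149273 − 1 = 14.9273%, i.e. 14.93%.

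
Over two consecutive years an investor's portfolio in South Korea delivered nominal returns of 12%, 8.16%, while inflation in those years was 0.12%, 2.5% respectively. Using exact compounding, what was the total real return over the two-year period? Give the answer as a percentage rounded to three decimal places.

Nominal growth factor = 1.1200 × 1.0816 = 1.211392
Price-level growth factor = 1.0012 × 1.0250 = 1.026230
Real growth factor = 1.211392 / 1.026230 = 1.180429
Total real return = 1.180429 − 1 → 18.043%.

18.043%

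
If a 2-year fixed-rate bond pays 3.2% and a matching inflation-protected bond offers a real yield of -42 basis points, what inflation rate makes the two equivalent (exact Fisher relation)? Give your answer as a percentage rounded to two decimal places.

(1 + π) = (1 + i)/(1 + r) = 1.03200 / 0.99580 = 1.036353
Break-even inflation = 1.036353 − 1 → 3.64%.

3.64%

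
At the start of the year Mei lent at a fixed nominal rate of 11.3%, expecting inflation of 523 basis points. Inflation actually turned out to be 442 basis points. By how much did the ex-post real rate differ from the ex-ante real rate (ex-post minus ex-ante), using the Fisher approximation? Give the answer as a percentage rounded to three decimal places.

0.810%

Ex-ante: 11.3% − 5.23% = 6.070%
Ex-post: 11.3% − 4.42% = 6.880%
Difference (ex-post − ex-ante) = 0.8100% → 0.810%.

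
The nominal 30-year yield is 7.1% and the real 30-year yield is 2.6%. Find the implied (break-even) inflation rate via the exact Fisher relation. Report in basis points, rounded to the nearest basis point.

(1 + π) = (1 + i)/(1 + r) = 1.07100 / 1.02600 = 1.043860
Break-even inflation = 1.043860 − 1 → 439 basis points.

439 basis points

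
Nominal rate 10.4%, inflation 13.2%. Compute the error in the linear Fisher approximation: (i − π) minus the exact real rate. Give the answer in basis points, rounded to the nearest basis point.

Approximate: r ≈ 10.400% − 13.200% = -2.8000%
Exact: (1 + 0.1040)/(1 + 0.1320) − 1 = -2.4735%
Error = -2.8000% − (-2.4735%) = -0.3265% → -33 basis points.

-33 basis points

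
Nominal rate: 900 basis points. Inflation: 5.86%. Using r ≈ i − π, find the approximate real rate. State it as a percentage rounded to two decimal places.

r ≈ i − π = 9% − 5.86% = 3.14%.

3.14%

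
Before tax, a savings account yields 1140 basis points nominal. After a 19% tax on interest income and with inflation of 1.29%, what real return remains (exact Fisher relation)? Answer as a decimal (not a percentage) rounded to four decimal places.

After-tax nominal return = 11.4% × (1 − 0.19) = 9.2340%.
1 + r = 1.09234 / 1.01290 = 1.078428
After-tax real rate = 1.078428 − 1 → 0.0784.

0.0784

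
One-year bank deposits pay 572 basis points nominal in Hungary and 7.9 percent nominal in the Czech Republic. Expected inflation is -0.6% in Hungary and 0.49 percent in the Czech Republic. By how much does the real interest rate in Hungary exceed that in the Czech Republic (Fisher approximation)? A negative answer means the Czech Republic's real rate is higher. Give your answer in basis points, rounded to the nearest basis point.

-109 basis points

Hungary: 5.72% − (-0.6%) = 6.320%
The Czech Republic: 7.9% − 0.49% = 7.410%
Differential = -1.090% → -109 basis points.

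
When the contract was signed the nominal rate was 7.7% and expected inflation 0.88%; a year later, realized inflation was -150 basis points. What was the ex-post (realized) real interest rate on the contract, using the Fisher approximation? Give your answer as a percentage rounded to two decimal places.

Ex-post: 7.7% − (-1.5%) = 9.200%
So the realized real rate is 9.20%.

9.20%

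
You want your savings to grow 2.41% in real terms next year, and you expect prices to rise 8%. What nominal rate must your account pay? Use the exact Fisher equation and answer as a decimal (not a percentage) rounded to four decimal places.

(1 + i) = (1 + r)(1 + π) = 1.02410 × 1.08000 = 1.106028
i = 1.106028 − 1, so the required nominal rate is 0.1060.

0.1060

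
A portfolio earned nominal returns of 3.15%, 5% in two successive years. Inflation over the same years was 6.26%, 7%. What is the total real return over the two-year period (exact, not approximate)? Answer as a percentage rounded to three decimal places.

-4.741%

Compound the nominal returns: 1.0315 × 1.0500 = 1.083075.
Compound inflation: 1.0626 × 1.0700 = 1.136982.
Deflate: 1.083075 / 1.136982 = 0.952588.
Total real return = 0.952588 − 1 → -4.741%.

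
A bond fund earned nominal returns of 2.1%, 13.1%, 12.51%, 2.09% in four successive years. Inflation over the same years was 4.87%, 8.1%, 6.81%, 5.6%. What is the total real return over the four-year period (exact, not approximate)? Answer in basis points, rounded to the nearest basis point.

373 basis points

Compound the nominal returns: 1.0210 × 1.1310 × 1.1251 × 1.0209 = 1.326364.
Compound inflation: 1.0487 × 1.0810 × 1.0681 × 1.0560 = 1.278653.
Deflate: 1.326364 / 1.278653 = 1.037313.
Total real return = 1.037313 − 1 → 373 basis points.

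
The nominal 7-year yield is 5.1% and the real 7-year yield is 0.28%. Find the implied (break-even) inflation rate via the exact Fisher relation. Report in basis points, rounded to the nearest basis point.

(1 + π) = (1 + i)/(1 + r) = 1.05100 / 1.00280 = 1.048065
Break-even inflation = 1.048065 − 1 → 481 basis points.

481 basis points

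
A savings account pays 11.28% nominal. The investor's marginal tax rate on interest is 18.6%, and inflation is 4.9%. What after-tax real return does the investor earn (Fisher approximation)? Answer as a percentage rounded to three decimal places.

4.282%

After-tax nominal return = 11.28% × (1 − 0.186) = 9.18192%.
r ≈ 9.18192% − 4.9% → 4.282%.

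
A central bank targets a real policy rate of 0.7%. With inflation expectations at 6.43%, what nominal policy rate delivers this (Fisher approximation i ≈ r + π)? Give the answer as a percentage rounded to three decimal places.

i ≈ r + π = 0.7% + 6.43% = 7.130%.

7.130%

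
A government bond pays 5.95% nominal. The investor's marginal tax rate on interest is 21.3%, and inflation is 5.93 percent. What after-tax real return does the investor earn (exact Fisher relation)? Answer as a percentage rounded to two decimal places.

After-tax nominal return = 5.95% × (1 − 0.213) = 4.68265%.
1 + r = 1.0468265 / 1.05930 = 0.988225
After-tax real rate = 0.988225 − 1 → -1.18%.

-1.18%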